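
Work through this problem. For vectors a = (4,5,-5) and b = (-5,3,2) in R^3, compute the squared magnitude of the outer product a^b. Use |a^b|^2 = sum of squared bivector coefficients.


a wedge b = (a1*b2 - a2*b1)*e12 + (a1*b3 - a3*b1)*e13 + (a2*b3 - a3*b2)*e23
e12 coeff: 4*3 - 5*(-5) = 12 - (-25) = 37
e13 coeff: 4*2 - (-5)*(-5) = 8 - 25 = -17
e23 coeff: 5*2 - (-5)*3 = 10 - (-15) = 25
|a wedge b|^2 = 37^2 + (-17)^2 + 25^2
= 1369 + 289 + 625
= 2283


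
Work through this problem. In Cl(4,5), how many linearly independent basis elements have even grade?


Even subalgebra dimension = 2^(n-1)
n = 4 + 5 = 9
2^(9 - 1) = 2^8 = 256
Verification: sum of C(9,k) for even k = 1 + 36 + 126 + 84 + 9 = 256
Result = 256


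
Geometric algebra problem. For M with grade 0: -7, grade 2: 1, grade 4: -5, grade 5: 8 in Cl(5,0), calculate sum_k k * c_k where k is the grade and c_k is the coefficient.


Grade-weighted sum = sum of grade_k * coefficient_k
0*(-7) = 0
2*1 = 2
4*(-5) = -20
5*8 = 40
Total = 0 + 2 + (-20) + 40 = 22


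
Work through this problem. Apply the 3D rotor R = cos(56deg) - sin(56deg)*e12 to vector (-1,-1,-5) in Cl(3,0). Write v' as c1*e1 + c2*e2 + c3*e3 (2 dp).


Rotor R = cos(56deg) - sin(56deg)*e12
Rotation angle theta = 2 * 56 = 112 degrees in the e12 plane (e1 -> e2).
The component perpendicular to the plane (e3) is invariant: v'_3 = v3 = -5.00
cos(112deg) = -0.3746, sin(112deg) = 0.9272
v'_1 = v1*cos(theta) - v2*sin(theta) = -1*(-0.3746) - (-1)*0.9272 = 1.30
v'_2 = v1*sin(theta) + v2*cos(theta) = -1*0.9272 + (-1)*(-0.3746) = -0.55
v' = 1.30*e1 - 0.55*e2 - 5.00*e3


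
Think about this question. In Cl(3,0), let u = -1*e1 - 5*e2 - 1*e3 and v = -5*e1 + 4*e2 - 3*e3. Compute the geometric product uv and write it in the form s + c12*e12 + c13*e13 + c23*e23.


In Cl(3,0): e_i^2 = 1, e_ie_j = -e_je_i for i != j.
Scalar part = u . v = (-1)*(-5) + (-5)*4 + (-1)*(-3)
= 5 + (-20) + 3 = -12
e12 coeff = (-1)*4 - (-5)*(-5) = -4 - 25 = -29
e13 coeff = (-1)*(-3) - (-1)*(-5) = 3 - 5 = -2
e23 coeff = (-5)*(-3) - (-1)*4 = 15 - (-4) = 19
uv = -12 - 29*e12 - 2*e13 + 19*e23


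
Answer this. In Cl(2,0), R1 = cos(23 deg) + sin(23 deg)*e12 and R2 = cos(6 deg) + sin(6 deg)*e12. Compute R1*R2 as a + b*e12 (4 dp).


Same-plane rotors commute and their half-angles add:
R1*R2 = cos(a1 + a2) + sin(a1 + a2)*e12.
a1 + a2 = 23 + 6 = 29 deg
cos(29 deg) = 0.8746
sin(29 deg) = 0.4848
R1*R2 = 0.8746 + 0.4848*e12


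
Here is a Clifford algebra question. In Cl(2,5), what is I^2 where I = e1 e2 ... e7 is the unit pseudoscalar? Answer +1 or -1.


The pseudoscalar I = e1...e_n (product of all n generators) of Cl(p,q) satisfies I^2 = (-1)^(q + n(n-1)/2).
p = 2, q = 5, n = p + q = 7
n(n-1)/2 = 7 * 6 / 2 = 21
Exponent = q + n(n-1)/2 = 5 + 21 = 26
I^2 = (-1)^26 = +1


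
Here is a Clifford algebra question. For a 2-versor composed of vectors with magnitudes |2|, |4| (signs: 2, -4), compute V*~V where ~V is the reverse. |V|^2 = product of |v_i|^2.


Each vector v_i has |v_i|^2 = s_i^2
Squared scales: 2^2 = 4, (-4)^2 = 16
|V|^2 = 4 * 16
= 64


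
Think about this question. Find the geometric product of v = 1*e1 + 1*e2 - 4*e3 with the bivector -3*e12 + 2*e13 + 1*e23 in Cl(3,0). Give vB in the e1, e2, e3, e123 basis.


vB has grade-1 (vector) and grade-3 (trivector) parts: vB = (v _| B) + (v ^ B).
Vector part <vB>_1:
  e1: -v2*b12 - v3*b13 = -(1)*(-3) - (-4)*(2) = 11
  e2: v1*b12 - v3*b23 = (1)*(-3) - (-4)*(1) = 1
  e3: v1*b13 + v2*b23 = (1)*(2) + (1)*(1) = 3
Trivector part <vB>_3:
  e123: v1*b23 - v2*b13 + v3*b12 = (1)*(1) - (1)*(2) + (-4)*(-3) = 11
vB = 11*e1 + 1*e2 + 3*e3 + 11*e123


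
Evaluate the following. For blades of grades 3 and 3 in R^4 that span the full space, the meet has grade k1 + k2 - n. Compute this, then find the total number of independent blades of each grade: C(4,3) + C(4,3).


Meet grade = grade(A) + grade(B) - n
= 3 + 3 - 4 = 2
C(4,3) = 4
C(4,3) = 4
dim_A + dim_B = 4 + 4 = 8


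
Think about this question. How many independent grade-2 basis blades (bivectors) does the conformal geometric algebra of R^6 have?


The conformal model of R^6 uses Cl(7,1) with m = 6 + 2 = 8 generators.
Number of grade-2 blades = C(m, 2) = C(8, 2)
= 8*7/2 = 28


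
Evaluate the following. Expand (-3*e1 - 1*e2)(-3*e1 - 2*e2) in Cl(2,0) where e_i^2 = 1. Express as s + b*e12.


Expand: (-3*e1 - 1*e2)(-3*e1 - 2*e2)
= (-3)*(-3)*e1e1 + (-3)*(-2)*e1e2 + (-1)*(-3)*e2e1 + (-1)*(-2)*e2e2
Using e1^2 = e2^2 = 1, e2e1 = -e1e2:
Scalar part s = (-3)*(-3) + (-1)*(-2) = 9 + 2 = 11
Bivector part b = (-3)*(-2) - (-1)*(-3) = 6 - 3 = 3
uv = 11 + 3*e12


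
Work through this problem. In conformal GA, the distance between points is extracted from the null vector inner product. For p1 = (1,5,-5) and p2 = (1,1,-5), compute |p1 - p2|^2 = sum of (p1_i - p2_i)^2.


p1 - p2 = (0, 4, 0)
|p1 - p2|^2 = 0^2 + 4^2 + 0^2
= 0 + 16 + 0
= 16


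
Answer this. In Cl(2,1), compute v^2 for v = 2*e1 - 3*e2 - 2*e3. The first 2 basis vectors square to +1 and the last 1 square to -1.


v^2 = sum of c_i^2 * e_i^2
Positive signature terms (e_i^2 = +1): 2^2 + (-3)^2 = 13
Negative signature terms (e_j^2 = -1): (-2)^2 = 4
v^2 = 13 - 4 = 9


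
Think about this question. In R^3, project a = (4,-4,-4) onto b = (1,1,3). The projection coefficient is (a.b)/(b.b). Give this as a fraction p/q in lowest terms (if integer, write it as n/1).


Projection coefficient = (a . b) / (b . b)
a . b = 4*1 + (-4)*1 + (-4)*3
= 4 + (-4) + (-12) = -12
b . b = 1^2 + 1^2 + 3^2
= 1 + 1 + 9 = 11
Coefficient = -12/11
In lowest terms: -12/11


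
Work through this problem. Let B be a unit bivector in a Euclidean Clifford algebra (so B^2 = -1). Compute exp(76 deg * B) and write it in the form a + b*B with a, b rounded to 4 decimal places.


For a unit bivector B with B^2 = -1, the exponential series gives
e^(theta*B) = cos(theta) + sin(theta)*B (the GA analogue of Euler's formula).
theta = 76 degrees = 1.32645 rad
cos(76 deg) = 0.2419
sin(76 deg) = 0.9703
exp(theta*B) = 0.2419 + 0.9703*B


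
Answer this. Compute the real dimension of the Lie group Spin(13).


Spin(n) double-covers SO(n); both have Lie algebra so(n) of dimension n(n-1)/2.
n = 13
n(n-1) = 13 * 12 = 156
dim Spin(13) = 156/2 = 78


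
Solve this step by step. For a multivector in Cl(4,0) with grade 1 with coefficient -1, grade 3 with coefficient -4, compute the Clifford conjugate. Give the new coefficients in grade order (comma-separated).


Clifford conjugate sign for grade k: (-1)^(k(k+1)/2)
Grade 1: (-1)^(1*2/2) = (-1)^1 = -1, coeff -1 -> 1
Grade 3: (-1)^(3*4/2) = (-1)^6 = 1, coeff -4 -> -4
Conjugated coefficients: 1, -4


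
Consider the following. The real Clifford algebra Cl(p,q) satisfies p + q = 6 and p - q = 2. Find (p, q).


We need p + q = 6 and p - q = 2.
Adding: 2p = 6 + 2 = 8, so p = 4.
Then q = 6 - 4 = 2.
(p, q) = (4, 2)


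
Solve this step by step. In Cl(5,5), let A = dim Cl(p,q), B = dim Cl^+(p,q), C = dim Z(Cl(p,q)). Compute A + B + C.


n = 5 + 5 = 10
Total dim = 2^10 = 1024
Even subalgebra dim = 2^9 = 512
n is even, so center dim = 1
Sum = 1024 + 512 + 1 = 1537


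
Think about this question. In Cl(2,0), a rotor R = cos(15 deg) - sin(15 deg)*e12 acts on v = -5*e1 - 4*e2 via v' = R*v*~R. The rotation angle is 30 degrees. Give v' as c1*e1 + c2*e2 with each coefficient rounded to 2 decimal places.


Rotor R = cos(15deg) - sin(15deg)*e12
Rotation angle theta = 2 * 15 = 30 degrees
v' = R*v*~R rotates v by theta.
cos(30deg) = 0.8660, sin(30deg) = 0.5000
v'_1 = -5*cos(30deg) - (-4)*sin(30deg)
= -5*0.8660 - (-4)*0.5000
= -2.33
v'_2 = -5*sin(30deg) + (-4)*cos(30deg)
= -5*0.5000 + (-4)*0.8660
= -5.96
v' = -2.33*e1 - 5.96*e2


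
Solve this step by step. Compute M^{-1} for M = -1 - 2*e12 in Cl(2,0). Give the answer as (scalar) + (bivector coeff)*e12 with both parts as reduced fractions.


M = -1 - 2*e12, where e12^2 = -1.
Since M commutes with its reverse ~M = a - b*e12, M * ~M = a^2 - b^2*e12^2 = a^2 + b^2.
So M^{-1} = ~M / (a^2 + b^2) = (a - b*e12)/(a^2 + b^2).
a^2 + b^2 = 1 + 4 = 5
Scalar part = -1/5 = -1/5
Bivector coeff = 2/5 = 2/5
M^{-1} = -1/5 + 2/5*e12


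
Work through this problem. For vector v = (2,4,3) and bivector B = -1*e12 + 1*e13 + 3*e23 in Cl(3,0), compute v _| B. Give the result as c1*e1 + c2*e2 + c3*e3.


Left contraction v _| B = <vB>_1 (grade-1 part of the geometric product vB).
Using e1_|e12 = e2, e2_|e12 = -e1, e1_|e13 = e3, e3_|e13 = -e1, e2_|e23 = e3, e3_|e23 = -e2:
e1 coeff: -v2*b12 - v3*b13 = -(4)*(-1) - (3)*(1) = 1
e2 coeff: v1*b12 - v3*b23 = (2)*(-1) - (3)*(3) = -11
e3 coeff: v1*b13 + v2*b23 = (2)*(1) + (4)*(3) = 14
v _| B = 1*e1 - 11*e2 + 14*e3


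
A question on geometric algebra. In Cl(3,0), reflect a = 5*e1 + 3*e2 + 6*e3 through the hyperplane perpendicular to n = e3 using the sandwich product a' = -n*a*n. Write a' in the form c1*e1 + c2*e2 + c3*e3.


Reflection formula: a' = -n*a*n, with n = e3 (unit vector, n^2 = 1).
For reflection through hyperplane perp to e3:
The component along e3 flips sign, others stay.
a = (5, 3, 6)
a' = (5, 3, -6)
a' = 5*e1 + 3*e2 - 6*e3


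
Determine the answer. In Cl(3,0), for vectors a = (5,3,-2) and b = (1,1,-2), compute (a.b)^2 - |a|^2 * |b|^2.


a . b = 5*1 + 3*1 + (-2)*(-2)
= 5 + 3 + 4 = 12
|a|^2 = 5^2 + 3^2 + (-2)^2 = 38
|b|^2 = 1^2 + 1^2 + (-2)^2 = 6
(a.b)^2 = 12^2 = 144
|a|^2 * |b|^2 = 38 * 6 = 228
Result = 144 - 228 = -84


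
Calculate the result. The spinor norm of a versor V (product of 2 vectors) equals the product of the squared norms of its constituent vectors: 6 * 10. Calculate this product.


Spinor norm N(V) = |v1|^2 * |v2|^2 * ... * |v2|^2
= 6 * 10
Running product: 6, 60
N(V) = 60


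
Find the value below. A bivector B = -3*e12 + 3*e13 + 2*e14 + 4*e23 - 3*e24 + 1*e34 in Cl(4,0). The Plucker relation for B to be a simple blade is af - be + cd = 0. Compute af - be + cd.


Plucker relation: af - be + cd
a*f = (-3)*1 = -3
b*e = 3*(-3) = -9
c*d = 2*4 = 8
af - be + cd = -3 - (-9) + 8
= 14


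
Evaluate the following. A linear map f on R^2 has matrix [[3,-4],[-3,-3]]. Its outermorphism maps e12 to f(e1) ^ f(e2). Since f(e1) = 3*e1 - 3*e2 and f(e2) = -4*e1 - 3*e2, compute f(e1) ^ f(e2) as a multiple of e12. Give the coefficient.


The outermorphism of a linear map f sends e1^e2 to f(e1)^f(e2).
f(e1) = 3*e1 - 3*e2
f(e2) = -4*e1 - 3*e2
f(e1) ^ f(e2) = (3*e1 - 3*e2) ^ (-4*e1 - 3*e2)
= 3*(-3)*e12 + (-3)*(-4)*e21
= (-9 - 12)*e12
= -21*e12
Coefficient = -21


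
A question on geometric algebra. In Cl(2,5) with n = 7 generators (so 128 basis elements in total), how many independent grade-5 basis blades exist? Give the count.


Number of grade-k basis blades in Cl(p,q) with n = p + q is C(n, k).
n = 2 + 5 = 7
C(7, 5) = 7! / (5! * 2!)
= 5040 / (120 * 2)
= 21


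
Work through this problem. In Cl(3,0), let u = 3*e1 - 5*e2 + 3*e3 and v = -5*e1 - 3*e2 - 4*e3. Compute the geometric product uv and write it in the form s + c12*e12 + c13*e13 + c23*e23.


In Cl(3,0): e_i^2 = 1, e_ie_j = -e_je_i for i != j.
Scalar part = u . v = 3*(-5) + (-5)*(-3) + 3*(-4)
= -15 + 15 + (-12) = -12
e12 coeff = 3*(-3) - (-5)*(-5) = -9 - 25 = -34
e13 coeff = 3*(-4) - 3*(-5) = -12 - (-15) = 3
e23 coeff = (-5)*(-4) - 3*(-3) = 20 - (-9) = 29
uv = -12 - 34*e12 + 3*e13 + 29*e23


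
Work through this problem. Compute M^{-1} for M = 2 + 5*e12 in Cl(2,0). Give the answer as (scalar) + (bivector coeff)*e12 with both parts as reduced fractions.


M = 2 + 5*e12, where e12^2 = -1.
Since M commutes with its reverse ~M = a - b*e12, M * ~M = a^2 - b^2*e12^2 = a^2 + b^2.
So M^{-1} = ~M / (a^2 + b^2) = (a - b*e12)/(a^2 + b^2).
a^2 + b^2 = 4 + 25 = 29
Scalar part = 2/29 = 2/29
Bivector coeff = -5/29 = -5/29
M^{-1} = 2/29 - 5/29*e12


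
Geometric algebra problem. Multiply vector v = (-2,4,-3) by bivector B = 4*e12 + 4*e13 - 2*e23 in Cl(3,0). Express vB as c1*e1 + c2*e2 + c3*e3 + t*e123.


vB has grade-1 (vector) and grade-3 (trivector) parts: vB = (v _| B) + (v ^ B).
Vector part <vB>_1:
  e1: -v2*b12 - v3*b13 = -(4)*(4) - (-3)*(4) = -4
  e2: v1*b12 - v3*b23 = (-2)*(4) - (-3)*(-2) = -14
  e3: v1*b13 + v2*b23 = (-2)*(4) + (4)*(-2) = -16
Trivector part <vB>_3:
  e123: v1*b23 - v2*b13 + v3*b12 = (-2)*(-2) - (4)*(4) + (-3)*(4) = -24
vB = -4*e1 - 14*e2 - 16*e3 - 24*e123


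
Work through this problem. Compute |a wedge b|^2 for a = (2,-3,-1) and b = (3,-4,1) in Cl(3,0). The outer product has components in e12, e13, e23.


a wedge b = (a1*b2 - a2*b1)*e12 + (a1*b3 - a3*b1)*e13 + (a2*b3 - a3*b2)*e23
e12 coeff: 2*(-4) - (-3)*3 = -8 - (-9) = 1
e13 coeff: 2*1 - (-1)*3 = 2 - (-3) = 5
e23 coeff: (-3)*1 - (-1)*(-4) = -3 - 4 = -7
|a wedge b|^2 = 1^2 + 5^2 + (-7)^2
= 1 + 25 + 49
= 75


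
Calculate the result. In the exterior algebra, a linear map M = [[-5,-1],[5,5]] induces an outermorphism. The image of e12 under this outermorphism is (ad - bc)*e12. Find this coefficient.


The outermorphism of a linear map f sends e1^e2 to f(e1)^f(e2).
f(e1) = -5*e1 + 5*e2
f(e2) = -1*e1 + 5*e2
f(e1) ^ f(e2) = (-5*e1 + 5*e2) ^ (-1*e1 + 5*e2)
= (-5)*5*e12 + 5*(-1)*e21
= (-25 - (-5))*e12
= -20*e12
Coefficient = -20


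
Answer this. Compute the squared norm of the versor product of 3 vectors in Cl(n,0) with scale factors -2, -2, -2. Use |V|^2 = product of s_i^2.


Each vector v_i has |v_i|^2 = s_i^2
Squared scales: (-2)^2 = 4, (-2)^2 = 4, (-2)^2 = 4
|V|^2 = 4 * 4 * 4
= 64


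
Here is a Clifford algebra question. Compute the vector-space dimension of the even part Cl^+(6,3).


Even subalgebra dimension = 2^(n-1)
n = 6 + 3 = 9
2^(9 - 1) = 2^8 = 256
Verification: sum of C(9,k) for even k = 1 + 36 + 126 + 84 + 9 = 256
Result = 256


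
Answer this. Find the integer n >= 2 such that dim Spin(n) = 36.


dim Spin(n) = dim so(n) = n(n-1)/2.
Solve n(n-1)/2 = 36, i.e. n^2 - n - 72 = 0.
Discriminant = 1 + 8*36 = 289
n = (1 + sqrt(289))/2 = (1 + 17)/2 = 9


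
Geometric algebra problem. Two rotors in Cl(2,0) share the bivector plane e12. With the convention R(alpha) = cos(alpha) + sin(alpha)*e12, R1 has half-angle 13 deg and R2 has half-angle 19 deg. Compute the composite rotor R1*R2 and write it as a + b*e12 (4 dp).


Same-plane rotors commute and their half-angles add:
R1*R2 = cos(a1 + a2) + sin(a1 + a2)*e12.
a1 + a2 = 13 + 19 = 32 deg
cos(32 deg) = 0.8480
sin(32 deg) = 0.5299
R1*R2 = 0.8480 + 0.5299*e12


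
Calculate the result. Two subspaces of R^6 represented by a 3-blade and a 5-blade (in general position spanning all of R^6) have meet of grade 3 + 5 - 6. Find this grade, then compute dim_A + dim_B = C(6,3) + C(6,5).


Meet grade = grade(A) + grade(B) - n
= 3 + 5 - 6 = 2
C(6,3) = 20
C(6,5) = 6
dim_A + dim_B = 20 + 6 = 26


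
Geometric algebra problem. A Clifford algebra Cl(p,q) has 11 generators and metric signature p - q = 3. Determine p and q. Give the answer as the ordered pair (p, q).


We need p + q = 11 and p - q = 3.
Adding: 2p = 11 + 3 = 14, so p = 7.
Then q = 11 - 7 = 4.
(p, q) = (7, 4)


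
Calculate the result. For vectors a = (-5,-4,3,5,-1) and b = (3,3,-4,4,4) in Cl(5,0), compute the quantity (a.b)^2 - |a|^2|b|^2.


a . b = (-5)*3 + (-4)*3 + 3*(-4) + 5*4 + (-1)*4
= -15 + (-12) + (-12) + 20 + (-4) = -23
|a|^2 = (-5)^2 + (-4)^2 + 3^2 + 5^2 + (-1)^2 = 76
|b|^2 = 3^2 + 3^2 + (-4)^2 + 4^2 + 4^2 = 66
(a.b)^2 = (-23)^2 = 529
|a|^2 * |b|^2 = 76 * 66 = 5016
Result = 529 - 5016 = -4487


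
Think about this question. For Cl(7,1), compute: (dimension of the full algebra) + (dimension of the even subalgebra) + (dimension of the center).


n = 7 + 1 = 8
Total dim = 2^8 = 256
Even subalgebra dim = 2^7 = 128
n is even, so center dim = 1
Sum = 256 + 128 + 1 = 385


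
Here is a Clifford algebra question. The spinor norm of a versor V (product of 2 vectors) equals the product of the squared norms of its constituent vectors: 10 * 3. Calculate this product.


Spinor norm N(V) = |v1|^2 * |v2|^2 * ... * |v2|^2
= 10 * 3
Running product: 10, 30
N(V) = 30


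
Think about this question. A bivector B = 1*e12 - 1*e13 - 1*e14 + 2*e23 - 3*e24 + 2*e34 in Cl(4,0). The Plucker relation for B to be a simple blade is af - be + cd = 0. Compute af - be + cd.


Plucker relation: af - be + cd
a*f = 1*2 = 2
b*e = (-1)*(-3) = 3
c*d = (-1)*2 = -2
af - be + cd = 2 - 3 + (-2)
= -3


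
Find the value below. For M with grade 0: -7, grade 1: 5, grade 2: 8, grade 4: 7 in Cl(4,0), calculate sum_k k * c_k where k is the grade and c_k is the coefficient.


Grade-weighted sum = sum of grade_k * coefficient_k
0*(-7) = 0
1*5 = 5
2*8 = 16
4*7 = 28
Total = 0 + 5 + 16 + 28 = 49


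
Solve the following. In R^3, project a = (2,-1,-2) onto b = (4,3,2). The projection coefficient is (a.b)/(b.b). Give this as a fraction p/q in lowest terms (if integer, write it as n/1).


Projection coefficient = (a . b) / (b . b)
a . b = 2*4 + (-1)*3 + (-2)*2
= 8 + (-3) + (-4) = 1
b . b = 4^2 + 3^2 + 2^2
= 16 + 9 + 4 = 29
Coefficient = 1/29
In lowest terms: 1/29


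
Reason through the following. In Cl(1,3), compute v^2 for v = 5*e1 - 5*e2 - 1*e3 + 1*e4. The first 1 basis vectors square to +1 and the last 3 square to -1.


v^2 = sum of c_i^2 * e_i^2
Positive signature terms (e_i^2 = +1): 5^2 = 25
Negative signature terms (e_j^2 = -1): (-5)^2 + (-1)^2 + 1^2 = 27
v^2 = 25 - 27 = -2


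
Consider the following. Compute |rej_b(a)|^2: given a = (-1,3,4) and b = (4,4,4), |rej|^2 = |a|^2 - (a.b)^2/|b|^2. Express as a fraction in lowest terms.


|a|^2 = (-1)^2 + 3^2 + 4^2 = 26
|b|^2 = 4^2 + 4^2 + 4^2 = 48
a . b = (-1)*4 + 3*4 + 4*4 = 24
(a.b)^2 = 24^2 = 576
|rej|^2 = 26 - 576/48
= (1248 - 576)/48
= 672/48
In lowest terms: 14/1


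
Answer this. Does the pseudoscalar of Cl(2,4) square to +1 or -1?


The pseudoscalar I = e1...e_n (product of all n generators) of Cl(p,q) satisfies I^2 = (-1)^(q + n(n-1)/2).
p = 2, q = 4, n = p + q = 6
n(n-1)/2 = 6 * 5 / 2 = 15
Exponent = q + n(n-1)/2 = 4 + 15 = 19
I^2 = (-1)^19 = -1


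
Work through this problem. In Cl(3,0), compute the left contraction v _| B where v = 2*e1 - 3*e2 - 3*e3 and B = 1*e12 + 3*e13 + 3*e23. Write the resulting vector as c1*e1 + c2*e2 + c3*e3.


Left contraction v _| B = <vB>_1 (grade-1 part of the geometric product vB).
Using e1_|e12 = e2, e2_|e12 = -e1, e1_|e13 = e3, e3_|e13 = -e1, e2_|e23 = e3, e3_|e23 = -e2:
e1 coeff: -v2*b12 - v3*b13 = -(-3)*(1) - (-3)*(3) = 12
e2 coeff: v1*b12 - v3*b23 = (2)*(1) - (-3)*(3) = 11
e3 coeff: v1*b13 + v2*b23 = (2)*(3) + (-3)*(3) = -3
v _| B = 12*e1 + 11*e2 - 3*e3


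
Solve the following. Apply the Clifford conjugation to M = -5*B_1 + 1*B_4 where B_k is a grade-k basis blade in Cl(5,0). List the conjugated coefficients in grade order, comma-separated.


Clifford conjugate sign for grade k: (-1)^(k(k+1)/2)
Grade 1: (-1)^(1*2/2) = (-1)^1 = -1, coeff -5 -> 5
Grade 4: (-1)^(4*5/2) = (-1)^10 = 1, coeff 1 -> 1
Conjugated coefficients: 5, 1


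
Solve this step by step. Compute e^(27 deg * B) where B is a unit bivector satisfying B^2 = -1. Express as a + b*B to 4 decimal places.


For a unit bivector B with B^2 = -1, the exponential series gives
e^(theta*B) = cos(theta) + sin(theta)*B (the GA analogue of Euler's formula).
theta = 27 degrees = 0.471239 rad
cos(27 deg) = 0.8910
sin(27 deg) = 0.4540
exp(theta*B) = 0.8910 + 0.4540*B


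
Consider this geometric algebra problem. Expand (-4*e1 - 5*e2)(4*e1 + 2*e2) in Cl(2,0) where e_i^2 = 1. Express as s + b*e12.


Expand: (-4*e1 - 5*e2)(4*e1 + 2*e2)
= (-4)*4*e1e1 + (-4)*2*e1e2 + (-5)*4*e2e1 + (-5)*2*e2e2
Using e1^2 = e2^2 = 1, e2e1 = -e1e2:
Scalar part s = (-4)*4 + (-5)*2 = -16 + (-10) = -26
Bivector part b = (-4)*2 - (-5)*4 = -8 - (-20) = 12
uv = -26 + 12*e12


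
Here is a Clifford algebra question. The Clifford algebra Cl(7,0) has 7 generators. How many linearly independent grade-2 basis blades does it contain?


Number of grade-k basis blades in Cl(p,q) with n = p + q is C(n, k).
n = 7 + 0 = 7
C(7, 2) = 7! / (2! * 5!)
= 5040 / (2 * 120)
= 21


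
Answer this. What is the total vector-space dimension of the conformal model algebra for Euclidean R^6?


The conformal model of R^6 uses Cl(7,1): the 6 Euclidean generators plus two extra orthogonal generators e+ (e+^2 = +1) and e- (e-^2 = -1), from which the null vectors e0, einf are built.
Number of generators m = 6 + 2 = 8.
dim Cl(p,q) = 2^m = 2^8 = 256


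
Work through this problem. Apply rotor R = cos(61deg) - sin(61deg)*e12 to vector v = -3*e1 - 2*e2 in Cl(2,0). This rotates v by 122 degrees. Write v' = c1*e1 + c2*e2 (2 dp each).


Rotor R = cos(61deg) - sin(61deg)*e12
Rotation angle theta = 2 * 61 = 122 degrees
v' = R*v*~R rotates v by theta.
cos(122deg) = -0.5299, sin(122deg) = 0.8480
v'_1 = -3*cos(122deg) - (-2)*sin(122deg)
= -3*(-0.5299) - (-2)*0.8480
= 3.29
v'_2 = -3*sin(122deg) + (-2)*cos(122deg)
= -3*0.8480 + (-2)*(-0.5299)
= -1.48
v' = 3.29*e1 - 1.48*e2


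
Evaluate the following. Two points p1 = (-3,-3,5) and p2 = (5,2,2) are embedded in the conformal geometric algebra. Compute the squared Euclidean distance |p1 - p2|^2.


p1 - p2 = (-8, -5, 3)
|p1 - p2|^2 = (-8)^2 + (-5)^2 + 3^2
= 64 + 25 + 9
= 98


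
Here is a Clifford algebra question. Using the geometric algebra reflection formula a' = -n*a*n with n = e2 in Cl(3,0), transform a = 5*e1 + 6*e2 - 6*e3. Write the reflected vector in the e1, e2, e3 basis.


Reflection formula: a' = -n*a*n, with n = e2 (unit vector, n^2 = 1).
For reflection through hyperplane perp to e2:
The component along e2 flips sign, others stay.
a = (5, 6, -6)
a' = (5, -6, -6)
a' = 5*e1 - 6*e2 - 6*e3


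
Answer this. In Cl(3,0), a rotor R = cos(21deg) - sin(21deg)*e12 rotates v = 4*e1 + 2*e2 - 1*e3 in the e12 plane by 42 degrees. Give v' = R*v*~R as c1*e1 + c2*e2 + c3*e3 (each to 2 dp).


Rotor R = cos(21deg) - sin(21deg)*e12
Rotation angle theta = 2 * 21 = 42 degrees in the e12 plane (e1 -> e2).
The component perpendicular to the plane (e3) is invariant: v'_3 = v3 = -1.00
cos(42deg) = 0.7431, sin(42deg) = 0.6691
v'_1 = v1*cos(theta) - v2*sin(theta) = 4*0.7431 - 2*0.6691 = 1.63
v'_2 = v1*sin(theta) + v2*cos(theta) = 4*0.6691 + 2*0.7431 = 4.16
v' = 1.63*e1 + 4.16*e2 - 1.00*e3


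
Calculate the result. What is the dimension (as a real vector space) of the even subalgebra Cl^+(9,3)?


Even subalgebra dimension = 2^(n-1)
n = 9 + 3 = 12
2^(12 - 1) = 2^11 = 2048
Verification: sum of C(12,k) for even k = 1 + 66 + 495 + 924 + 495 + 66 + 1 = 2048
Result = 2048


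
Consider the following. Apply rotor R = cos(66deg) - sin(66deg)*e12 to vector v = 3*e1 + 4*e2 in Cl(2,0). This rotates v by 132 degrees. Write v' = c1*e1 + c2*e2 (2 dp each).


Rotor R = cos(66deg) - sin(66deg)*e12
Rotation angle theta = 2 * 66 = 132 degrees
v' = R*v*~R rotates v by theta.
cos(132deg) = -0.6691, sin(132deg) = 0.7431
v'_1 = 3*cos(132deg) - 4*sin(132deg)
= 3*(-0.6691) - 4*0.7431
= -4.98
v'_2 = 3*sin(132deg) + 4*cos(132deg)
= 3*0.7431 + 4*(-0.6691)
= -0.45
v' = -4.98*e1 - 0.45*e2


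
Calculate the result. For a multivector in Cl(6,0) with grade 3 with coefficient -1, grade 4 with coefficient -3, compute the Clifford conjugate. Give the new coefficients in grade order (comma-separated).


Clifford conjugate sign for grade k: (-1)^(k(k+1)/2)
Grade 3: (-1)^(3*4/2) = (-1)^6 = 1, coeff -1 -> -1
Grade 4: (-1)^(4*5/2) = (-1)^10 = 1, coeff -3 -> -3
Conjugated coefficients: -1, -3


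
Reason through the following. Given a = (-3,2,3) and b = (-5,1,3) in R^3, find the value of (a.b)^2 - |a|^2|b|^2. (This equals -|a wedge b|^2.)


a . b = (-3)*(-5) + 2*1 + 3*3
= 15 + 2 + 9 = 26
|a|^2 = (-3)^2 + 2^2 + 3^2 = 22
|b|^2 = (-5)^2 + 1^2 + 3^2 = 35
(a.b)^2 = 26^2 = 676
|a|^2 * |b|^2 = 22 * 35 = 770
Result = 676 - 770 = -94


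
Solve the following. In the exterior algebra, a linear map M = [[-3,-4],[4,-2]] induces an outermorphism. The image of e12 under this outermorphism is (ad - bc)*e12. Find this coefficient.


The outermorphism of a linear map f sends e1^e2 to f(e1)^f(e2).
f(e1) = -3*e1 + 4*e2
f(e2) = -4*e1 - 2*e2
f(e1) ^ f(e2) = (-3*e1 + 4*e2) ^ (-4*e1 - 2*e2)
= (-3)*(-2)*e12 + 4*(-4)*e21
= (6 - (-16))*e12
= 22*e12
Coefficient = 22


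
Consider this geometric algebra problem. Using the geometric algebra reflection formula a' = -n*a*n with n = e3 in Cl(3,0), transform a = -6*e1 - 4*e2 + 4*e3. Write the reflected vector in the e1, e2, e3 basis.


Reflection formula: a' = -n*a*n, with n = e3 (unit vector, n^2 = 1).
For reflection through hyperplane perp to e3:
The component along e3 flips sign, others stay.
a = (-6, -4, 4)
a' = (-6, -4, -4)
a' = -6*e1 - 4*e2 - 4*e3


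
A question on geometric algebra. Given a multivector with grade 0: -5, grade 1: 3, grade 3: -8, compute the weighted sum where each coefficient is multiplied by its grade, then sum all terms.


Grade-weighted sum = sum of grade_k * coefficient_k
0*(-5) = 0
1*3 = 3
3*(-8) = -24
Total = 0 + 3 + (-24) = -21


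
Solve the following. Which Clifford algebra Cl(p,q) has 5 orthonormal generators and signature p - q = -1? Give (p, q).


We need p + q = 5 and p - q = -1.
Adding: 2p = 5 + (-1) = 4, so p = 2.
Then q = 5 - 2 = 3.
(p, q) = (2, 3)


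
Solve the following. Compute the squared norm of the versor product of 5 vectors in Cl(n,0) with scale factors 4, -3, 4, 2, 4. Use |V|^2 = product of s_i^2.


Each vector v_i has |v_i|^2 = s_i^2
Squared scales: 4^2 = 16, (-3)^2 = 9, 4^2 = 16, 2^2 = 4, 4^2 = 16
|V|^2 = 16 * 9 * 16 * 4 * 16
= 147456


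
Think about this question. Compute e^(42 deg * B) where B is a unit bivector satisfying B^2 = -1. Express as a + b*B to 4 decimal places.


For a unit bivector B with B^2 = -1, the exponential series gives
e^(theta*B) = cos(theta) + sin(theta)*B (the GA analogue of Euler's formula).
theta = 42 degrees = 0.733038 rad
cos(42 deg) = 0.7431
sin(42 deg) = 0.6691
exp(theta*B) = 0.7431 + 0.6691*B


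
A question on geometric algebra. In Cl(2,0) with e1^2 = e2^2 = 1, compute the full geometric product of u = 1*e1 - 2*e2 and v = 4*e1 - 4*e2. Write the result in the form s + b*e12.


Expand: (1*e1 - 2*e2)(4*e1 - 4*e2)
= 1*4*e1e1 + 1*(-4)*e1e2 + (-2)*4*e2e1 + (-2)*(-4)*e2e2
Using e1^2 = e2^2 = 1, e2e1 = -e1e2:
Scalar part s = 1*4 + (-2)*(-4) = 4 + 8 = 12
Bivector part b = 1*(-4) - (-2)*4 = -4 - (-8) = 4
uv = 12 + 4*e12


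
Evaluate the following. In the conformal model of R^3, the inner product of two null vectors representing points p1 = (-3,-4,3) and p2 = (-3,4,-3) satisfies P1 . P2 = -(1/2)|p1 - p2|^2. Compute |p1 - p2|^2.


p1 - p2 = (0, -8, 6)
|p1 - p2|^2 = 0^2 + (-8)^2 + 6^2
= 0 + 64 + 36
= 100


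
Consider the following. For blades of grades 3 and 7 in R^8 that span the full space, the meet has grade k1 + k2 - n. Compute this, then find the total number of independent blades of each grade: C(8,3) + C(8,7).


Meet grade = grade(A) + grade(B) - n
= 3 + 7 - 8 = 2
C(8,3) = 56
C(8,7) = 8
dim_A + dim_B = 56 + 8 = 64


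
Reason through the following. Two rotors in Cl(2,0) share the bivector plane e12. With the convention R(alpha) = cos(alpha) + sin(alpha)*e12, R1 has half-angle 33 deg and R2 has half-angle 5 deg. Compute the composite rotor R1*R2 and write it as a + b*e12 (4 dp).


Same-plane rotors commute and their half-angles add:
R1*R2 = cos(a1 + a2) + sin(a1 + a2)*e12.
a1 + a2 = 33 + 5 = 38 deg
cos(38 deg) = 0.7880
sin(38 deg) = 0.6157
R1*R2 = 0.7880 + 0.6157*e12


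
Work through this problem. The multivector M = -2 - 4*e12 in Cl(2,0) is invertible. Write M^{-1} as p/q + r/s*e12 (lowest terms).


M = -2 - 4*e12, where e12^2 = -1.
Since M commutes with its reverse ~M = a - b*e12, M * ~M = a^2 - b^2*e12^2 = a^2 + b^2.
So M^{-1} = ~M / (a^2 + b^2) = (a - b*e12)/(a^2 + b^2).
a^2 + b^2 = 4 + 16 = 20
Scalar part = -2/20 = -1/10
Bivector coeff = 4/20 = 1/5
M^{-1} = -1/10 + 1/5*e12


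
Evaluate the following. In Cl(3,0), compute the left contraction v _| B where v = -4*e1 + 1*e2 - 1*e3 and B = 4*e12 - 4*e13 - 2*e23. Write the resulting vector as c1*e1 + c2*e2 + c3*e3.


Left contraction v _| B = <vB>_1 (grade-1 part of the geometric product vB).
Using e1_|e12 = e2, e2_|e12 = -e1, e1_|e13 = e3, e3_|e13 = -e1, e2_|e23 = e3, e3_|e23 = -e2:
e1 coeff: -v2*b12 - v3*b13 = -(1)*(4) - (-1)*(-4) = -8
e2 coeff: v1*b12 - v3*b23 = (-4)*(4) - (-1)*(-2) = -18
e3 coeff: v1*b13 + v2*b23 = (-4)*(-4) + (1)*(-2) = 14
v _| B = -8*e1 - 18*e2 + 14*e3


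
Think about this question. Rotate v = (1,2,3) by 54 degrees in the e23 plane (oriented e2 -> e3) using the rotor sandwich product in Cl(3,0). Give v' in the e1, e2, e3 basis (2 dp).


Rotor R = cos(27deg) - sin(27deg)*e23
Rotation angle theta = 2 * 27 = 54 degrees in the e23 plane (e2 -> e3).
The component perpendicular to the plane (e1) is invariant: v'_1 = v1 = 1.00
cos(54deg) = 0.5878, sin(54deg) = 0.8090
v'_2 = v2*cos(theta) - v3*sin(theta) = 2*0.5878 - 3*0.8090 = -1.25
v'_3 = v2*sin(theta) + v3*cos(theta) = 2*0.8090 + 3*0.5878 = 3.38
v' = 1.00*e1 - 1.25*e2 + 3.38*e3


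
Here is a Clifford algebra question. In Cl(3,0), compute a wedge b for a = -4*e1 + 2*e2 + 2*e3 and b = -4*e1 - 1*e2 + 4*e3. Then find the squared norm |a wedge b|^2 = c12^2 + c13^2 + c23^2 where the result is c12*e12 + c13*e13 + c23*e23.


a wedge b = (a1*b2 - a2*b1)*e12 + (a1*b3 - a3*b1)*e13 + (a2*b3 - a3*b2)*e23
e12 coeff: (-4)*(-1) - 2*(-4) = 4 - (-8) = 12
e13 coeff: (-4)*4 - 2*(-4) = -16 - (-8) = -8
e23 coeff: 2*4 - 2*(-1) = 8 - (-2) = 10
|a wedge b|^2 = 12^2 + (-8)^2 + 10^2
= 144 + 64 + 100
= 308


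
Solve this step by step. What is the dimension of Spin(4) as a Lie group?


Spin(n) double-covers SO(n); both have Lie algebra so(n) of dimension n(n-1)/2.
n = 4
n(n-1) = 4 * 3 = 12
dim Spin(4) = 12/2 = 6


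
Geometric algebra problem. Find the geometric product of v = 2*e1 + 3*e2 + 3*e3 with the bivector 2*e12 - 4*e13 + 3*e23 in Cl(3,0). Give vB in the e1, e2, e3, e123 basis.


vB has grade-1 (vector) and grade-3 (trivector) parts: vB = (v _| B) + (v ^ B).
Vector part <vB>_1:
  e1: -v2*b12 - v3*b13 = -(3)*(2) - (3)*(-4) = 6
  e2: v1*b12 - v3*b23 = (2)*(2) - (3)*(3) = -5
  e3: v1*b13 + v2*b23 = (2)*(-4) + (3)*(3) = 1
Trivector part <vB>_3:
  e123: v1*b23 - v2*b13 + v3*b12 = (2)*(3) - (3)*(-4) + (3)*(2) = 24
vB = 6*e1 - 5*e2 + 1*e3 + 24*e123


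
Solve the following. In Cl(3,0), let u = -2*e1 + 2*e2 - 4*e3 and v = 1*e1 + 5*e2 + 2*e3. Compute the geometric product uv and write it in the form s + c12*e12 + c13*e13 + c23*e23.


In Cl(3,0): e_i^2 = 1, e_ie_j = -e_je_i for i != j.
Scalar part = u . v = (-2)*1 + 2*5 + (-4)*2
= -2 + 10 + (-8) = 0
e12 coeff = (-2)*5 - 2*1 = -10 - 2 = -12
e13 coeff = (-2)*2 - (-4)*1 = -4 - (-4) = 0
e23 coeff = 2*2 - (-4)*5 = 4 - (-20) = 24
uv = 0 - 12*e12 + 0*e13 + 24*e23


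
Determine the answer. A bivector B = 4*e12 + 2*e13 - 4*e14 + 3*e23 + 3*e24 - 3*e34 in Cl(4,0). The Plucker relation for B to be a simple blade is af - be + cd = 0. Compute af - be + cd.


Plucker relation: af - be + cd
a*f = 4*(-3) = -12
b*e = 2*3 = 6
c*d = (-4)*3 = -12
af - be + cd = -12 - 6 + (-12)
= -30


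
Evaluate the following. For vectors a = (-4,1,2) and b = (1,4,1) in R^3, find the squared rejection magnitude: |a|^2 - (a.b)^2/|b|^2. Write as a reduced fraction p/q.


|a|^2 = (-4)^2 + 1^2 + 2^2 = 21
|b|^2 = 1^2 + 4^2 + 1^2 = 18
a . b = (-4)*1 + 1*4 + 2*1 = 2
(a.b)^2 = 2^2 = 4
|rej|^2 = 21 - 4/18
= (378 - 4)/18
= 374/18
In lowest terms: 187/9


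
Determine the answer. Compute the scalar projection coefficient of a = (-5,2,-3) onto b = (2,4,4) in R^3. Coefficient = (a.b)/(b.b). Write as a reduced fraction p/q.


Projection coefficient = (a . b) / (b . b)
a . b = (-5)*2 + 2*4 + (-3)*4
= -10 + 8 + (-12) = -14
b . b = 2^2 + 4^2 + 4^2
= 4 + 16 + 16 = 36
Coefficient = -14/36
In lowest terms: -7/18


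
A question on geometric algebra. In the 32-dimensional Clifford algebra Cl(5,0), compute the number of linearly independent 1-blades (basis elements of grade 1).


Number of grade-k basis blades in Cl(p,q) with n = p + q is C(n, k).
n = 5 + 0 = 5
C(5, 1) = 5! / (1! * 4!)
= 120 / (1 * 24)
= 5


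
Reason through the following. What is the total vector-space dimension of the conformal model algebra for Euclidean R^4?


The conformal model of R^4 uses Cl(5,1): the 4 Euclidean generators plus two extra orthogonal generators e+ (e+^2 = +1) and e- (e-^2 = -1), from which the null vectors e0, einf are built.
Number of generators m = 4 + 2 = 6.
dim Cl(p,q) = 2^m = 2^6 = 64


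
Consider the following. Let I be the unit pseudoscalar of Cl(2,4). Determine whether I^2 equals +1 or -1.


The pseudoscalar I = e1...e_n (product of all n generators) of Cl(p,q) satisfies I^2 = (-1)^(q + n(n-1)/2).
p = 2, q = 4, n = p + q = 6
n(n-1)/2 = 6 * 5 / 2 = 15
Exponent = q + n(n-1)/2 = 4 + 15 = 19
I^2 = (-1)^19 = -1


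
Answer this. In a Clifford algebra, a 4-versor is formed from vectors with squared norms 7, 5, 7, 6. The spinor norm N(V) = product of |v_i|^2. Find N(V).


Spinor norm N(V) = |v1|^2 * |v2|^2 * ... * |v4|^2
= 7 * 5 * 7 * 6
Running product: 7, 35, 245, 1470
N(V) = 1470


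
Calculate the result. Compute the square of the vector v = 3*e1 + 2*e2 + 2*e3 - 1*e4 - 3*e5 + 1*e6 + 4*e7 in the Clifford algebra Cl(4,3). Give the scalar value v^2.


v^2 = sum of c_i^2 * e_i^2
Positive signature terms (e_i^2 = +1): 3^2 + 2^2 + 2^2 + (-1)^2 = 18
Negative signature terms (e_j^2 = -1): (-3)^2 + 1^2 + 4^2 = 26
v^2 = 18 - 26 = -8


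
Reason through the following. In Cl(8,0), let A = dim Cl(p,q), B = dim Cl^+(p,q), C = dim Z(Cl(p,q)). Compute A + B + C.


n = 8 + 0 = 8
Total dim = 2^8 = 256
Even subalgebra dim = 2^7 = 128
n is even, so center dim = 1
Sum = 256 + 128 + 1 = 385


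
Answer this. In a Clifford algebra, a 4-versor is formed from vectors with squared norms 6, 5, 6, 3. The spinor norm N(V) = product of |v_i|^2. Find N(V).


Spinor norm N(V) = |v1|^2 * |v2|^2 * ... * |v4|^2
= 6 * 5 * 6 * 3
Running product: 6, 30, 180, 540
N(V) = 540


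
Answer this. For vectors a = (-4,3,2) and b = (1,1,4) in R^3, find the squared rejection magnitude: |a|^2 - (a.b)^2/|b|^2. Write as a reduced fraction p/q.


|a|^2 = (-4)^2 + 3^2 + 2^2 = 29
|b|^2 = 1^2 + 1^2 + 4^2 = 18
a . b = (-4)*1 + 3*1 + 2*4 = 7
(a.b)^2 = 7^2 = 49
|rej|^2 = 29 - 49/18
= (522 - 49)/18
= 473/18
In lowest terms: 473/18


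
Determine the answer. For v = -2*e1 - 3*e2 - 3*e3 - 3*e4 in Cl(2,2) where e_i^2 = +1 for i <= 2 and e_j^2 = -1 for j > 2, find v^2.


v^2 = sum of c_i^2 * e_i^2
Positive signature terms (e_i^2 = +1): (-2)^2 + (-3)^2 = 13
Negative signature terms (e_j^2 = -1): (-3)^2 + (-3)^2 = 18
v^2 = 13 - 18 = -5


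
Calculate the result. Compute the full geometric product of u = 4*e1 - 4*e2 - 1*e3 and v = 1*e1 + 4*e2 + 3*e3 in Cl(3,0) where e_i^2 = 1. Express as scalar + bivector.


In Cl(3,0): e_i^2 = 1, e_ie_j = -e_je_i for i != j.
Scalar part = u . v = 4*1 + (-4)*4 + (-1)*3
= 4 + (-16) + (-3) = -15
e12 coeff = 4*4 - (-4)*1 = 16 - (-4) = 20
e13 coeff = 4*3 - (-1)*1 = 12 - (-1) = 13
e23 coeff = (-4)*3 - (-1)*4 = -12 - (-4) = -8
uv = -15 + 20*e12 + 13*e13 - 8*e23


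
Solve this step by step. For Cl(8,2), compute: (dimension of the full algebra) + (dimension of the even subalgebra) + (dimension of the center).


n = 8 + 2 = 10
Total dim = 2^10 = 1024
Even subalgebra dim = 2^9 = 512
n is even, so center dim = 1
Sum = 1024 + 512 + 1 = 1537


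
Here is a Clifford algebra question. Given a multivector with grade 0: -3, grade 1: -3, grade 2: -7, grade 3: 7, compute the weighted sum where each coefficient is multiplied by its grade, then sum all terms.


Grade-weighted sum = sum of grade_k * coefficient_k
0*(-3) = 0
1*(-3) = -3
2*(-7) = -14
3*7 = 21
Total = 0 + (-3) + (-14) + 21 = 4


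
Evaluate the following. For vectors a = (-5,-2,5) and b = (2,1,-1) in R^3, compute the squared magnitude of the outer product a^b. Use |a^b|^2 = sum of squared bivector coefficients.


a wedge b = (a1*b2 - a2*b1)*e12 + (a1*b3 - a3*b1)*e13 + (a2*b3 - a3*b2)*e23
e12 coeff: (-5)*1 - (-2)*2 = -5 - (-4) = -1
e13 coeff: (-5)*(-1) - 5*2 = 5 - 10 = -5
e23 coeff: (-2)*(-1) - 5*1 = 2 - 5 = -3
|a wedge b|^2 = (-1)^2 + (-5)^2 + (-3)^2
= 1 + 25 + 9
= 35


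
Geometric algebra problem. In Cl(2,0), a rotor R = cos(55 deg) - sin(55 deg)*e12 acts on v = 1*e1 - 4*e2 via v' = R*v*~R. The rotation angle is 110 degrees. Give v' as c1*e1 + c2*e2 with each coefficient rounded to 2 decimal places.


Rotor R = cos(55deg) - sin(55deg)*e12
Rotation angle theta = 2 * 55 = 110 degrees
v' = R*v*~R rotates v by theta.
cos(110deg) = -0.3420, sin(110deg) = 0.9397
v'_1 = 1*cos(110deg) - (-4)*sin(110deg)
= 1*(-0.3420) - (-4)*0.9397
= 3.42
v'_2 = 1*sin(110deg) + (-4)*cos(110deg)
= 1*0.9397 + (-4)*(-0.3420)
= 2.31
v' = 3.42*e1 + 2.31*e2


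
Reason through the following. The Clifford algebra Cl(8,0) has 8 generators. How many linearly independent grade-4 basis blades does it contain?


Number of grade-k basis blades in Cl(p,q) with n = p + q is C(n, k).
n = 8 + 0 = 8
C(8, 4) = 8! / (4! * 4!)
= 40320 / (24 * 24)
= 70


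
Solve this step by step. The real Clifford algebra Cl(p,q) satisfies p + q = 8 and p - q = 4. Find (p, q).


We need p + q = 8 and p - q = 4.
Adding: 2p = 8 + 4 = 12, so p = 6.
Then q = 8 - 6 = 2.
(p, q) = (6, 2)


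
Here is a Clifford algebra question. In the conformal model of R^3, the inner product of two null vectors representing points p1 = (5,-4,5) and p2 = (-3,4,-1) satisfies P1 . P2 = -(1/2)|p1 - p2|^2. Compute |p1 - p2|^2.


p1 - p2 = (8, -8, 6)
|p1 - p2|^2 = 8^2 + (-8)^2 + 6^2
= 64 + 64 + 36
= 164


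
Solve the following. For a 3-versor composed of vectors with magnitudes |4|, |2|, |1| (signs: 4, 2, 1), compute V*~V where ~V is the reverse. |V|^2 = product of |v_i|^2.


Each vector v_i has |v_i|^2 = s_i^2
Squared scales: 4^2 = 16, 2^2 = 4, 1^2 = 1
|V|^2 = 16 * 4 * 1
= 64


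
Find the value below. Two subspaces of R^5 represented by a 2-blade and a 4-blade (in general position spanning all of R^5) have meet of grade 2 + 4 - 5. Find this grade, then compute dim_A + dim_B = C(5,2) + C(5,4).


Meet grade = grade(A) + grade(B) - n
= 2 + 4 - 5 = 1
C(5,2) = 10
C(5,4) = 5
dim_A + dim_B = 10 + 5 = 15


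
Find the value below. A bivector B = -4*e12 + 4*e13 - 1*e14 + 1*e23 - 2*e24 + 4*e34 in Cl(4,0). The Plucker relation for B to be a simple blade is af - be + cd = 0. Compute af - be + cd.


Plucker relation: af - be + cd
a*f = (-4)*4 = -16
b*e = 4*(-2) = -8
c*d = (-1)*1 = -1
af - be + cd = -16 - (-8) + (-1)
= -9


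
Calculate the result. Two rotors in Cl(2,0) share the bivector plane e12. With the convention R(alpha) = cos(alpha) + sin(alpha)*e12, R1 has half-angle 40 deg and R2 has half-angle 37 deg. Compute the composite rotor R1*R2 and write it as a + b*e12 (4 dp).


Same-plane rotors commute and their half-angles add:
R1*R2 = cos(a1 + a2) + sin(a1 + a2)*e12.
a1 + a2 = 40 + 37 = 77 deg
cos(77 deg) = 0.2250
sin(77 deg) = 0.9744
R1*R2 = 0.2250 + 0.9744*e12


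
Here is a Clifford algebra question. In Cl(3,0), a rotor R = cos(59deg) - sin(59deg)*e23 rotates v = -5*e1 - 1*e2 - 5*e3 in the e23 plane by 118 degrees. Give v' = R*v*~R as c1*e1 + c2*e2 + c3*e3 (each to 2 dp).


Rotor R = cos(59deg) - sin(59deg)*e23
Rotation angle theta = 2 * 59 = 118 degrees in the e23 plane (e2 -> e3).
The component perpendicular to the plane (e1) is invariant: v'_1 = v1 = -5.00
cos(118deg) = -0.4695, sin(118deg) = 0.8829
v'_2 = v2*cos(theta) - v3*sin(theta) = -1*(-0.4695) - (-5)*0.8829 = 4.88
v'_3 = v2*sin(theta) + v3*cos(theta) = -1*0.8829 + (-5)*(-0.4695) = 1.46
v' = -5.00*e1 + 4.88*e2 + 1.46*e3


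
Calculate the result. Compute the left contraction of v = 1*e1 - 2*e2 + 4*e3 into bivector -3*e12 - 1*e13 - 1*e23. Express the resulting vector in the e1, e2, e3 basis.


Left contraction v _| B = <vB>_1 (grade-1 part of the geometric product vB).
Using e1_|e12 = e2, e2_|e12 = -e1, e1_|e13 = e3, e3_|e13 = -e1, e2_|e23 = e3, e3_|e23 = -e2:
e1 coeff: -v2*b12 - v3*b13 = -(-2)*(-3) - (4)*(-1) = -2
e2 coeff: v1*b12 - v3*b23 = (1)*(-3) - (4)*(-1) = 1
e3 coeff: v1*b13 + v2*b23 = (1)*(-1) + (-2)*(-1) = 1
v _| B = -2*e1 + 1*e2 + 1*e3
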